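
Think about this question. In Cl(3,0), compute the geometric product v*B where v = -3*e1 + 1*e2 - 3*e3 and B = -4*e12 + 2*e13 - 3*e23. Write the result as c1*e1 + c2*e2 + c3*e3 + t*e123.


vB has grade-1 (vector) and grade-3 (trivector) parts: vB = (v _| B) + (v ^ B).
Vector part <vB>_1:
  e1: -v2*b12 - v3*b13 = -(1)*(-4) - (-3)*(2) = 10
  e2: v1*b12 - v3*b23 = (-3)*(-4) - (-3)*(-3) = 3
  e3: v1*b13 + v2*b23 = (-3)*(2) + (1)*(-3) = -9
Trivector part <vB>_3:
  e123: v1*b23 - v2*b13 + v3*b12 = (-3)*(-3) - (1)*(2) + (-3)*(-4) = 19
vB = 10*e1 + 3*e2 - 9*e3 + 19*e123


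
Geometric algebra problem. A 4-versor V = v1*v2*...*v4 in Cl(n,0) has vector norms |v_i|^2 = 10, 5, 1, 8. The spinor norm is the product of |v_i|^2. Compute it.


Spinor norm N(V) = |v1|^2 * |v2|^2 * ... * |v4|^2
= 10 * 5 * 1 * 8
Running product: 10, 50, 50, 400
N(V) = 400


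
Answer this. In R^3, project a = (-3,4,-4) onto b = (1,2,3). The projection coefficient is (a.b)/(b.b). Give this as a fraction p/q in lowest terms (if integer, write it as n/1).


Projection coefficient = (a . b) / (b . b)
a . b = (-3)*1 + 4*2 + (-4)*3
= -3 + 8 + (-12) = -7
b . b = 1^2 + 2^2 + 3^2
= 1 + 4 + 9 = 14
Coefficient = -7/14
In lowest terms: -1/2


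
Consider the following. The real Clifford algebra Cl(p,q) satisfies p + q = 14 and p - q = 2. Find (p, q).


We need p + q = 14 and p - q = 2.
Adding: 2p = 14 + 2 = 16, so p = 8.
Then q = 14 - 8 = 6.
(p, q) = (8, 6)


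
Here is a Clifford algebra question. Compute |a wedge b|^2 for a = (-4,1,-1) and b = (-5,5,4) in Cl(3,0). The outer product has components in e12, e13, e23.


a wedge b = (a1*b2 - a2*b1)*e12 + (a1*b3 - a3*b1)*e13 + (a2*b3 - a3*b2)*e23
e12 coeff: (-4)*5 - 1*(-5) = -20 - (-5) = -15
e13 coeff: (-4)*4 - (-1)*(-5) = -16 - 5 = -21
e23 coeff: 1*4 - (-1)*5 = 4 - (-5) = 9
|a wedge b|^2 = (-15)^2 + (-21)^2 + 9^2
= 225 + 441 + 81
= 747


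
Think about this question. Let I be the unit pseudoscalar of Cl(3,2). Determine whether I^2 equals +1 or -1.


The pseudoscalar I = e1...e_n (product of all n generators) of Cl(p,q) satisfies I^2 = (-1)^(q + n(n-1)/2).
p = 3, q = 2, n = p + q = 5
n(n-1)/2 = 5 * 4 / 2 = 10
Exponent = q + n(n-1)/2 = 2 + 10 = 12
I^2 = (-1)^12 = +1


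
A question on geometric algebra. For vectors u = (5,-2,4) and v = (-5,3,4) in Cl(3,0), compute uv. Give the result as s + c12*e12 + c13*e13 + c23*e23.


In Cl(3,0): e_i^2 = 1, e_ie_j = -e_je_i for i != j.
Scalar part = u . v = 5*(-5) + (-2)*3 + 4*4
= -25 + (-6) + 16 = -15
e12 coeff = 5*3 - (-2)*(-5) = 15 - 10 = 5
e13 coeff = 5*4 - 4*(-5) = 20 - (-20) = 40
e23 coeff = (-2)*4 - 4*3 = -8 - 12 = -20
uv = -15 + 5*e12 + 40*e13 - 20*e23


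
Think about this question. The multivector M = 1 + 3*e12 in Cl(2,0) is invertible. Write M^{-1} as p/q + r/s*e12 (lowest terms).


M = 1 + 3*e12, where e12^2 = -1.
Since M commutes with its reverse ~M = a - b*e12, M * ~M = a^2 - b^2*e12^2 = a^2 + b^2.
So M^{-1} = ~M / (a^2 + b^2) = (a - b*e12)/(a^2 + b^2).
a^2 + b^2 = 1 + 9 = 10
Scalar part = 1/10 = 1/10
Bivector coeff = -3/10 = -3/10
M^{-1} = 1/10 - 3/10*e12


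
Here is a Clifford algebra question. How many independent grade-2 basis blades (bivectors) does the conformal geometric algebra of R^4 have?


The conformal model of R^4 uses Cl(5,1) with m = 4 + 2 = 6 generators.
Number of grade-2 blades = C(m, 2) = C(6, 2)
= 6*5/2 = 15


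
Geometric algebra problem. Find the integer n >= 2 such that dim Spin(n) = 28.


dim Spin(n) = dim so(n) = n(n-1)/2.
Solve n(n-1)/2 = 28, i.e. n^2 - n - 56 = 0.
Discriminant = 1 + 8*28 = 225
n = (1 + sqrt(225))/2 = (1 + 15)/2 = 8


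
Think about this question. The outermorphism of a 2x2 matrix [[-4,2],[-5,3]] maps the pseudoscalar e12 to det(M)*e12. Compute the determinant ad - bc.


The outermorphism of a linear map f sends e1^e2 to f(e1)^f(e2).
f(e1) = -4*e1 - 5*e2
f(e2) = 2*e1 + 3*e2
f(e1) ^ f(e2) = (-4*e1 - 5*e2) ^ (2*e1 + 3*e2)
= (-4)*3*e12 + (-5)*2*e21
= (-12 - (-10))*e12
= -2*e12
Coefficient = -2


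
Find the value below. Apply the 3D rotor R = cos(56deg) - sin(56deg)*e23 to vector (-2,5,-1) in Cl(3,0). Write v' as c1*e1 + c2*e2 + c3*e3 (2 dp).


Rotor R = cos(56deg) - sin(56deg)*e23
Rotation angle theta = 2 * 56 = 112 degrees in the e23 plane (e2 -> e3).
The component perpendicular to the plane (e1) is invariant: v'_1 = v1 = -2.00
cos(112deg) = -0.3746, sin(112deg) = 0.9272
v'_2 = v2*cos(theta) - v3*sin(theta) = 5*(-0.3746) - (-1)*0.9272 = -0.95
v'_3 = v2*sin(theta) + v3*cos(theta) = 5*0.9272 + (-1)*(-0.3746) = 5.01
v' = -2.00*e1 - 0.95*e2 + 5.01*e3


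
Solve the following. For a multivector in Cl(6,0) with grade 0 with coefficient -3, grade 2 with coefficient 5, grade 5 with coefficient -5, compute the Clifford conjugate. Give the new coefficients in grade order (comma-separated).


Clifford conjugate sign for grade k: (-1)^(k(k+1)/2)
Grade 0: (-1)^(0*1/2) = (-1)^0 = 1, coeff -3 -> -3
Grade 2: (-1)^(2*3/2) = (-1)^3 = -1, coeff 5 -> -5
Grade 5: (-1)^(5*6/2) = (-1)^15 = -1, coeff -5 -> 5
Conjugated coefficients: -3, -5, 5


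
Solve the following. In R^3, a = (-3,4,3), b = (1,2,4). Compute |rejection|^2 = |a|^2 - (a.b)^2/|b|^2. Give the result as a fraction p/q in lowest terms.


|a|^2 = (-3)^2 + 4^2 + 3^2 = 34
|b|^2 = 1^2 + 2^2 + 4^2 = 21
a . b = (-3)*1 + 4*2 + 3*4 = 17
(a.b)^2 = 17^2 = 289
|rej|^2 = 34 - 289/21
= (714 - 289)/21
= 425/21
In lowest terms: 425/21


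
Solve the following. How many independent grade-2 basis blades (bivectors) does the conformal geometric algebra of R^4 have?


The conformal model of R^4 uses Cl(5,1) with m = 4 + 2 = 6 generators.
Number of grade-2 blades = C(m, 2) = C(6, 2)
= 6*5/2 = 15


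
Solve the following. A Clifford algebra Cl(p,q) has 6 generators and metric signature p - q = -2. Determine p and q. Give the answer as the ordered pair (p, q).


We need p + q = 6 and p - q = -2.
Adding: 2p = 6 + (-2) = 4, so p = 2.
Then q = 6 - 2 = 4.
(p, q) = (2, 4)


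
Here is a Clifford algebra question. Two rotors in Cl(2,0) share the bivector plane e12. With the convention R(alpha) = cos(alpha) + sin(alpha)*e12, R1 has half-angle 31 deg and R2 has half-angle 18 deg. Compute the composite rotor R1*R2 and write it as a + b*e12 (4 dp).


Same-plane rotors commute and their half-angles add:
R1*R2 = cos(a1 + a2) + sin(a1 + a2)*e12.
a1 + a2 = 31 + 18 = 49 deg
cos(49 deg) = 0.6561
sin(49 deg) = 0.7547
R1*R2 = 0.6561 + 0.7547*e12


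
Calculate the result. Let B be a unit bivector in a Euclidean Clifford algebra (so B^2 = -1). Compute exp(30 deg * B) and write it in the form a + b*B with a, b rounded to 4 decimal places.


For a unit bivector B with B^2 = -1, the exponential series gives
e^(theta*B) = cos(theta) + sin(theta)*B (the GA analogue of Euler's formula).
theta = 30 degrees = 0.523599 rad
cos(30 deg) = 0.8660
sin(30 deg) = 0.5000
exp(theta*B) = 0.8660 + 0.5000*B


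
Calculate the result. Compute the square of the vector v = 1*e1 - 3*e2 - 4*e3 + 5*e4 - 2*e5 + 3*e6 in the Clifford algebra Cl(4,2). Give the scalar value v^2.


v^2 = sum of c_i^2 * e_i^2
Positive signature terms (e_i^2 = +1): 1^2 + (-3)^2 + (-4)^2 + 5^2 = 51
Negative signature terms (e_j^2 = -1): (-2)^2 + 3^2 = 13
v^2 = 51 - 13 = 38


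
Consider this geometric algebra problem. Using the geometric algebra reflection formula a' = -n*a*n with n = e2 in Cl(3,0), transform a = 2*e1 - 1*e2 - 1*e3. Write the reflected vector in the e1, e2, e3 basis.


Reflection formula: a' = -n*a*n, with n = e2 (unit vector, n^2 = 1).
For reflection through hyperplane perp to e2:
The component along e2 flips sign, others stay.
a = (2, -1, -1)
a' = (2, 1, -1)
a' = 2*e1 + 1*e2 - 1*e3


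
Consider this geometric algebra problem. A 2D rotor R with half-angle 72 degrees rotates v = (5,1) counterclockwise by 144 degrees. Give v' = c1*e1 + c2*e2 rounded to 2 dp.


Rotor R = cos(72deg) - sin(72deg)*e12
Rotation angle theta = 2 * 72 = 144 degrees
v' = R*v*~R rotates v by theta.
cos(144deg) = -0.8090, sin(144deg) = 0.5878
v'_1 = 5*cos(144deg) - 1*sin(144deg)
= 5*(-0.8090) - 1*0.5878
= -4.63
v'_2 = 5*sin(144deg) + 1*cos(144deg)
= 5*0.5878 + 1*(-0.8090)
= 2.13
v' = -4.63*e1 + 2.13*e2


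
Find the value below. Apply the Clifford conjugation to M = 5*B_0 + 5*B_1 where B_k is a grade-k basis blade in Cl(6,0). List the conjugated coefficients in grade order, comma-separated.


Clifford conjugate sign for grade k: (-1)^(k(k+1)/2)
Grade 0: (-1)^(0*1/2) = (-1)^0 = 1, coeff 5 -> 5
Grade 1: (-1)^(1*2/2) = (-1)^1 = -1, coeff 5 -> -5
Conjugated coefficients: 5, -5


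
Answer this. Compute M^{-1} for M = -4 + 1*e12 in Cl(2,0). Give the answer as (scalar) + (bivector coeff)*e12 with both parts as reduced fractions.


M = -4 + 1*e12, where e12^2 = -1.
Since M commutes with its reverse ~M = a - b*e12, M * ~M = a^2 - b^2*e12^2 = a^2 + b^2.
So M^{-1} = ~M / (a^2 + b^2) = (a - b*e12)/(a^2 + b^2).
a^2 + b^2 = 16 + 1 = 17
Scalar part = -4/17 = -4/17
Bivector coeff = -1/17 = -1/17
M^{-1} = -4/17 - 1/17*e12


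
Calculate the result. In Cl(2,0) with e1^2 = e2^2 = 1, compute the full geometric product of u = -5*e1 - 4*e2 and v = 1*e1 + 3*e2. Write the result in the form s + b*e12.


Expand: (-5*e1 - 4*e2)(1*e1 + 3*e2)
= (-5)*1*e1e1 + (-5)*3*e1e2 + (-4)*1*e2e1 + (-4)*3*e2e2
Using e1^2 = e2^2 = 1, e2e1 = -e1e2:
Scalar part s = (-5)*1 + (-4)*3 = -5 + (-12) = -17
Bivector part b = (-5)*3 - (-4)*1 = -15 - (-4) = -11
uv = -17 - 11*e12


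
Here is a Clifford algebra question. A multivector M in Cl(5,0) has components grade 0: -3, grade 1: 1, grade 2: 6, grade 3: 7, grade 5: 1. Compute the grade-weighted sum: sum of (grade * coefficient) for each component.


Grade-weighted sum = sum of grade_k * coefficient_k
0*(-3) = 0
1*1 = 1
2*6 = 12
3*7 = 21
5*1 = 5
Total = 0 + 1 + 12 + 21 + 5 = 39


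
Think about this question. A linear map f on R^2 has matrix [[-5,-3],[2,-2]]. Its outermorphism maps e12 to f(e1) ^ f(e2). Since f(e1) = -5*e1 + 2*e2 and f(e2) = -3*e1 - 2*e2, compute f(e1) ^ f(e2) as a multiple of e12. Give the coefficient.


The outermorphism of a linear map f sends e1^e2 to f(e1)^f(e2).
f(e1) = -5*e1 + 2*e2
f(e2) = -3*e1 - 2*e2
f(e1) ^ f(e2) = (-5*e1 + 2*e2) ^ (-3*e1 - 2*e2)
= (-5)*(-2)*e12 + 2*(-3)*e21
= (10 - (-6))*e12
= 16*e12
Coefficient = 16


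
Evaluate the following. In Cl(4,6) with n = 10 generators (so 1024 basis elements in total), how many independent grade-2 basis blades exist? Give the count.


Number of grade-k basis blades in Cl(p,q) with n = p + q is C(n, k).
n = 4 + 6 = 10
C(10, 2) = 10! / (2! * 8!)
= 3628800 / (2 * 40320)
= 45


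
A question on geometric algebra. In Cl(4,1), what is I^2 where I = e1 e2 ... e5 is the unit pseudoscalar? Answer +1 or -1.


The pseudoscalar I = e1...e_n (product of all n generators) of Cl(p,q) satisfies I^2 = (-1)^(q + n(n-1)/2).
p = 4, q = 1, n = p + q = 5
n(n-1)/2 = 5 * 4 / 2 = 10
Exponent = q + n(n-1)/2 = 1 + 10 = 11
I^2 = (-1)^11 = -1


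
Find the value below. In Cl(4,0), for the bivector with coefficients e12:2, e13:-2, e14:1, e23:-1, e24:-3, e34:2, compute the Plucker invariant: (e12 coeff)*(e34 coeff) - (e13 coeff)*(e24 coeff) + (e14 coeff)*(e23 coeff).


Plucker relation: af - be + cd
a*f = 2*2 = 4
b*e = (-2)*(-3) = 6
c*d = 1*(-1) = -1
af - be + cd = 4 - 6 + (-1)
= -3


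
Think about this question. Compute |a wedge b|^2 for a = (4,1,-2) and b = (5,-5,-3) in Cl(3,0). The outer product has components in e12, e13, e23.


a wedge b = (a1*b2 - a2*b1)*e12 + (a1*b3 - a3*b1)*e13 + (a2*b3 - a3*b2)*e23
e12 coeff: 4*(-5) - 1*5 = -20 - 5 = -25
e13 coeff: 4*(-3) - (-2)*5 = -12 - (-10) = -2
e23 coeff: 1*(-3) - (-2)*(-5) = -3 - 10 = -13
|a wedge b|^2 = (-25)^2 + (-2)^2 + (-13)^2
= 625 + 4 + 169
= 798


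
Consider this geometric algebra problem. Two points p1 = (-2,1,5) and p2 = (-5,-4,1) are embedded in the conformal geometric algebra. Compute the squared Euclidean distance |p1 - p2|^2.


p1 - p2 = (3, 5, 4)
|p1 - p2|^2 = 3^2 + 5^2 + 4^2
= 9 + 25 + 16
= 50


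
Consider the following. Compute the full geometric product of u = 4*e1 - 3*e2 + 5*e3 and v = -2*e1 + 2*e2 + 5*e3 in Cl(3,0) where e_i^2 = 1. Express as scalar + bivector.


In Cl(3,0): e_i^2 = 1, e_ie_j = -e_je_i for i != j.
Scalar part = u . v = 4*(-2) + (-3)*2 + 5*5
= -8 + (-6) + 25 = 11
e12 coeff = 4*2 - (-3)*(-2) = 8 - 6 = 2
e13 coeff = 4*5 - 5*(-2) = 20 - (-10) = 30
e23 coeff = (-3)*5 - 5*2 = -15 - 10 = -25
uv = 11 + 2*e12 + 30*e13 - 25*e23


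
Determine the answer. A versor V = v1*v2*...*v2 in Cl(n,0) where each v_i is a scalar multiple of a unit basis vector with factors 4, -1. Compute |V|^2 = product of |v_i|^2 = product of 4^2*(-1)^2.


Each vector v_i has |v_i|^2 = s_i^2
Squared scales: 4^2 = 16, (-1)^2 = 1
|V|^2 = 16 * 1
= 16


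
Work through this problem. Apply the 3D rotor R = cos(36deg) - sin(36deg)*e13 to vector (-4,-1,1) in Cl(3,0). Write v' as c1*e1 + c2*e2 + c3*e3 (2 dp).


Rotor R = cos(36deg) - sin(36deg)*e13
Rotation angle theta = 2 * 36 = 72 degrees in the e13 plane (e1 -> e3).
The component perpendicular to the plane (e2) is invariant: v'_2 = v2 = -1.00
cos(72deg) = 0.3090, sin(72deg) = 0.9511
v'_1 = v1*cos(theta) - v3*sin(theta) = -4*0.3090 - 1*0.9511 = -2.19
v'_3 = v1*sin(theta) + v3*cos(theta) = -4*0.9511 + 1*0.3090 = -3.50
v' = -2.19*e1 - 1.00*e2 - 3.50*e3


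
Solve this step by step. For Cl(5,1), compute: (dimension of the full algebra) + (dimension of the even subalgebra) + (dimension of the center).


n = 5 + 1 = 6
Total dim = 2^6 = 64
Even subalgebra dim = 2^5 = 32
n is even, so center dim = 1
Sum = 64 + 32 + 1 = 97


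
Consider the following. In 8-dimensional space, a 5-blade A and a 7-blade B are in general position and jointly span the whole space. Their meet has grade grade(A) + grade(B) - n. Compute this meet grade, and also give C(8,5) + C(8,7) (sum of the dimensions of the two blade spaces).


Meet grade = grade(A) + grade(B) - n
= 5 + 7 - 8 = 4
C(8,5) = 56
C(8,7) = 8
dim_A + dim_B = 56 + 8 = 64


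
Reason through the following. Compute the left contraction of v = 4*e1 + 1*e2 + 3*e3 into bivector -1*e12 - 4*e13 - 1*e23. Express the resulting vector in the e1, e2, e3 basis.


Left contraction v _| B = <vB>_1 (grade-1 part of the geometric product vB).
Using e1_|e12 = e2, e2_|e12 = -e1, e1_|e13 = e3, e3_|e13 = -e1, e2_|e23 = e3, e3_|e23 = -e2:
e1 coeff: -v2*b12 - v3*b13 = -(1)*(-1) - (3)*(-4) = 13
e2 coeff: v1*b12 - v3*b23 = (4)*(-1) - (3)*(-1) = -1
e3 coeff: v1*b13 + v2*b23 = (4)*(-4) + (1)*(-1) = -17
v _| B = 13*e1 - 1*e2 - 17*e3


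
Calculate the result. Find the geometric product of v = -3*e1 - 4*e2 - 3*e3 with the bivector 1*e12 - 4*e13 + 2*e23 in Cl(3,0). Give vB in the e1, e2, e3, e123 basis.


vB has grade-1 (vector) and grade-3 (trivector) parts: vB = (v _| B) + (v ^ B).
Vector part <vB>_1:
  e1: -v2*b12 - v3*b13 = -(-4)*(1) - (-3)*(-4) = -8
  e2: v1*b12 - v3*b23 = (-3)*(1) - (-3)*(2) = 3
  e3: v1*b13 + v2*b23 = (-3)*(-4) + (-4)*(2) = 4
Trivector part <vB>_3:
  e123: v1*b23 - v2*b13 + v3*b12 = (-3)*(2) - (-4)*(-4) + (-3)*(1) = -25
vB = -8*e1 + 3*e2 + 4*e3 - 25*e123


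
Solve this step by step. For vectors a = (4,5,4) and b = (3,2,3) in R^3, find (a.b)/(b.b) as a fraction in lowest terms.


Projection coefficient = (a . b) / (b . b)
a . b = 4*3 + 5*2 + 4*3
= 12 + 10 + 12 = 34
b . b = 3^2 + 2^2 + 3^2
= 9 + 4 + 9 = 22
Coefficient = 34/22
In lowest terms: 17/11


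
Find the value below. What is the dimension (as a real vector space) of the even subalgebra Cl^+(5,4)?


Even subalgebra dimension = 2^(n-1)
n = 5 + 4 = 9
2^(9 - 1) = 2^8 = 256
Verification: sum of C(9,k) for even k = 1 + 36 + 126 + 84 + 9 = 256
Result = 256


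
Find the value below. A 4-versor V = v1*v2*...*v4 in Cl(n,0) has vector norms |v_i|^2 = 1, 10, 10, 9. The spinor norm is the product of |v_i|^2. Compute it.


Spinor norm N(V) = |v1|^2 * |v2|^2 * ... * |v4|^2
= 1 * 10 * 10 * 9
Running product: 1, 10, 100, 900
N(V) = 900


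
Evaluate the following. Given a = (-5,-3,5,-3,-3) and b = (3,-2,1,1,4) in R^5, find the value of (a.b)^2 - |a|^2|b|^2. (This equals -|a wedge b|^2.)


a . b = (-5)*3 + (-3)*(-2) + 5*1 + (-3)*1 + (-3)*4
= -15 + 6 + 5 + (-3) + (-12) = -19
|a|^2 = (-5)^2 + (-3)^2 + 5^2 + (-3)^2 + (-3)^2 = 77
|b|^2 = 3^2 + (-2)^2 + 1^2 + 1^2 + 4^2 = 31
(a.b)^2 = (-19)^2 = 361
|a|^2 * |b|^2 = 77 * 31 = 2387
Result = 361 - 2387 = -2026


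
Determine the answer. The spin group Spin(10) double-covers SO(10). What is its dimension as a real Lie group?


Spin(n) double-covers SO(n); both have Lie algebra so(n) of dimension n(n-1)/2.
n = 10
n(n-1) = 10 * 9 = 90
dim Spin(10) = 90/2 = 45


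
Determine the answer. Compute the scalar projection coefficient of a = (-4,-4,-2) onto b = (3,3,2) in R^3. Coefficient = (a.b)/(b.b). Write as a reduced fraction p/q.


Projection coefficient = (a . b) / (b . b)
a . b = (-4)*3 + (-4)*3 + (-2)*2
= -12 + (-12) + (-4) = -28
b . b = 3^2 + 3^2 + 2^2
= 9 + 9 + 4 = 22
Coefficient = -28/22
In lowest terms: -14/11


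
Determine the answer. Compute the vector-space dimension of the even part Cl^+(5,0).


Even subalgebra dimension = 2^(n-1)
n = 5 + 0 = 5
2^(5 - 1) = 2^4 = 16
Verification: sum of C(5,k) for even k = 1 + 10 + 5 = 16
Result = 16


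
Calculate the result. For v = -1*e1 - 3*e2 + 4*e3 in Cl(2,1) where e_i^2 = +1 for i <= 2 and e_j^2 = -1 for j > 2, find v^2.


v^2 = sum of c_i^2 * e_i^2
Positive signature terms (e_i^2 = +1): (-1)^2 + (-3)^2 = 10
Negative signature terms (e_j^2 = -1): 4^2 = 16
v^2 = 10 - 16 = -6


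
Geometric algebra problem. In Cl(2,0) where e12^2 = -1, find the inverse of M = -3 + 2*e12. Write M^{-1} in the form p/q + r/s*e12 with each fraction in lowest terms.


M = -3 + 2*e12, where e12^2 = -1.
Since M commutes with its reverse ~M = a - b*e12, M * ~M = a^2 - b^2*e12^2 = a^2 + b^2.
So M^{-1} = ~M / (a^2 + b^2) = (a - b*e12)/(a^2 + b^2).
a^2 + b^2 = 9 + 4 = 13
Scalar part = -3/13 = -3/13
Bivector coeff = -2/13 = -2/13
M^{-1} = -3/13 - 2/13*e12


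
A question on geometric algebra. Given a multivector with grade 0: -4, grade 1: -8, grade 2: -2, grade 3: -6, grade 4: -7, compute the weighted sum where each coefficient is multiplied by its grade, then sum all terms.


Grade-weighted sum = sum of grade_k * coefficient_k
0*(-4) = 0
1*(-8) = -8
2*(-2) = -4
3*(-6) = -18
4*(-7) = -28
Total = 0 + (-8) + (-4) + (-18) + (-28) = -58


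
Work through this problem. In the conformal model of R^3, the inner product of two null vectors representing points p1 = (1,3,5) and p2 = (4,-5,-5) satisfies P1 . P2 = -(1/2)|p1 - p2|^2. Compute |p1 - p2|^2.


p1 - p2 = (-3, 8, 10)
|p1 - p2|^2 = (-3)^2 + 8^2 + 10^2
= 9 + 64 + 100
= 173


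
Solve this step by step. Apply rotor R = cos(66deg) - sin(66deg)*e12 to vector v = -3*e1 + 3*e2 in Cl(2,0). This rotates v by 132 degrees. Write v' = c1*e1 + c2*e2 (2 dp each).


Rotor R = cos(66deg) - sin(66deg)*e12
Rotation angle theta = 2 * 66 = 132 degrees
v' = R*v*~R rotates v by theta.
cos(132deg) = -0.6691, sin(132deg) = 0.7431
v'_1 = -3*cos(132deg) - 3*sin(132deg)
= -3*(-0.6691) - 3*0.7431
= -0.22
v'_2 = -3*sin(132deg) + 3*cos(132deg)
= -3*0.7431 + 3*(-0.6691)
= -4.24
v' = -0.22*e1 - 4.24*e2


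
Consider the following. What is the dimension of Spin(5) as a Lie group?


Spin(n) double-covers SO(n); both have Lie algebra so(n) of dimension n(n-1)/2.
n = 5
n(n-1) = 5 * 4 = 20
dim Spin(5) = 20/2 = 10


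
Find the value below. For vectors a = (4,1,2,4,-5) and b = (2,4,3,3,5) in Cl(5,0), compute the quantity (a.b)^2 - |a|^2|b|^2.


a . b = 4*2 + 1*4 + 2*3 + 4*3 + (-5)*5
= 8 + 4 + 6 + 12 + (-25) = 5
|a|^2 = 4^2 + 1^2 + 2^2 + 4^2 + (-5)^2 = 62
|b|^2 = 2^2 + 4^2 + 3^2 + 3^2 + 5^2 = 63
(a.b)^2 = 5^2 = 25
|a|^2 * |b|^2 = 62 * 63 = 3906
Result = 25 - 3906 = -3881


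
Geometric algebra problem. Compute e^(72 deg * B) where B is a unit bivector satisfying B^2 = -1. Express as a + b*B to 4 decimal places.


For a unit bivector B with B^2 = -1, the exponential series gives
e^(theta*B) = cos(theta) + sin(theta)*B (the GA analogue of Euler's formula).
theta = 72 degrees = 1.256637 rad
cos(72 deg) = 0.3090
sin(72 deg) = 0.9511
exp(theta*B) = 0.3090 + 0.9511*B


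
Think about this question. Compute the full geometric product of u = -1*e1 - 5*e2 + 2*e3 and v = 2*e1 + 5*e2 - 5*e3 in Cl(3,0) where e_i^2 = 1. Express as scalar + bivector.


In Cl(3,0): e_i^2 = 1, e_ie_j = -e_je_i for i != j.
Scalar part = u . v = (-1)*2 + (-5)*5 + 2*(-5)
= -2 + (-25) + (-10) = -37
e12 coeff = (-1)*5 - (-5)*2 = -5 - (-10) = 5
e13 coeff = (-1)*(-5) - 2*2 = 5 - 4 = 1
e23 coeff = (-5)*(-5) - 2*5 = 25 - 10 = 15
uv = -37 + 5*e12 + 1*e13 + 15*e23


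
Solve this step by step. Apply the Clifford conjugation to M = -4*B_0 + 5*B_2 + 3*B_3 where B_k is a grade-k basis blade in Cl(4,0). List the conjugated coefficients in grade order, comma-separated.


Clifford conjugate sign for grade k: (-1)^(k(k+1)/2)
Grade 0: (-1)^(0*1/2) = (-1)^0 = 1, coeff -4 -> -4
Grade 2: (-1)^(2*3/2) = (-1)^3 = -1, coeff 5 -> -5
Grade 3: (-1)^(3*4/2) = (-1)^6 = 1, coeff 3 -> 3
Conjugated coefficients: -4, -5, 3


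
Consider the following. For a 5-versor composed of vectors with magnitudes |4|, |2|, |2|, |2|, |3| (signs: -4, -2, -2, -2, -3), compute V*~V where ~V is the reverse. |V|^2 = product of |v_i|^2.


Each vector v_i has |v_i|^2 = s_i^2
Squared scales: (-4)^2 = 16, (-2)^2 = 4, (-2)^2 = 4, (-2)^2 = 4, (-3)^2 = 9
|V|^2 = 16 * 4 * 4 * 4 * 9
= 9216


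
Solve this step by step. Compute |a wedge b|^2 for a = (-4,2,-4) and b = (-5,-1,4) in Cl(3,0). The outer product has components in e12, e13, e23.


a wedge b = (a1*b2 - a2*b1)*e12 + (a1*b3 - a3*b1)*e13 + (a2*b3 - a3*b2)*e23
e12 coeff: (-4)*(-1) - 2*(-5) = 4 - (-10) = 14
e13 coeff: (-4)*4 - (-4)*(-5) = -16 - 20 = -36
e23 coeff: 2*4 - (-4)*(-1) = 8 - 4 = 4
|a wedge b|^2 = 14^2 + (-36)^2 + 4^2
= 196 + 1296 + 16
= 1508


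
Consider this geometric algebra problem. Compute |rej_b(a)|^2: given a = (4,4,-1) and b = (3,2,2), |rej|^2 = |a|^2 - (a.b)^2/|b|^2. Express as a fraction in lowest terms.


|a|^2 = 4^2 + 4^2 + (-1)^2 = 33
|b|^2 = 3^2 + 2^2 + 2^2 = 17
a . b = 4*3 + 4*2 + (-1)*2 = 18
(a.b)^2 = 18^2 = 324
|rej|^2 = 33 - 324/17
= (561 - 324)/17
= 237/17
In lowest terms: 237/17


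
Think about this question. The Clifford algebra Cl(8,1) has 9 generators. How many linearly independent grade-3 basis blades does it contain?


Number of grade-k basis blades in Cl(p,q) with n = p + q is C(n, k).
n = 8 + 1 = 9
C(9, 3) = 9! / (3! * 6!)
= 362880 / (6 * 720)
= 84


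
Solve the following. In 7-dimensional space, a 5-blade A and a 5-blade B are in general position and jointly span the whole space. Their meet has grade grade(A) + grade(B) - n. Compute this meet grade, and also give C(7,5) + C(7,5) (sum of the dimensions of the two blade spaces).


Meet grade = grade(A) + grade(B) - n
= 5 + 5 - 7 = 3
C(7,5) = 21
C(7,5) = 21
dim_A + dim_B = 21 + 21 = 42


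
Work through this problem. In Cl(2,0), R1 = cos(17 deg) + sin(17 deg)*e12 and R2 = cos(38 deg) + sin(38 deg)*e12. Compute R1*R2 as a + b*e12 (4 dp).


Same-plane rotors commute and their half-angles add:
R1*R2 = cos(a1 + a2) + sin(a1 + a2)*e12.
a1 + a2 = 17 + 38 = 55 deg
cos(55 deg) = 0.5736
sin(55 deg) = 0.8192
R1*R2 = 0.5736 + 0.8192*e12


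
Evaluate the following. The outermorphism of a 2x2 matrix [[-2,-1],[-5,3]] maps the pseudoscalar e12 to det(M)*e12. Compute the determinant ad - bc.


The outermorphism of a linear map f sends e1^e2 to f(e1)^f(e2).
f(e1) = -2*e1 - 5*e2
f(e2) = -1*e1 + 3*e2
f(e1) ^ f(e2) = (-2*e1 - 5*e2) ^ (-1*e1 + 3*e2)
= (-2)*3*e12 + (-5)*(-1)*e21
= (-6 - 5)*e12
= -11*e12
Coefficient = -11


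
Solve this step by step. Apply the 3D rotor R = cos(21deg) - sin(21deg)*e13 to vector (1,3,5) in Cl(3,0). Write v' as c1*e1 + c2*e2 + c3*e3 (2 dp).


Rotor R = cos(21deg) - sin(21deg)*e13
Rotation angle theta = 2 * 21 = 42 degrees in the e13 plane (e1 -> e3).
The component perpendicular to the plane (e2) is invariant: v'_2 = v2 = 3.00
cos(42deg) = 0.7431, sin(42deg) = 0.6691
v'_1 = v1*cos(theta) - v3*sin(theta) = 1*0.7431 - 5*0.6691 = -2.60
v'_3 = v1*sin(theta) + v3*cos(theta) = 1*0.6691 + 5*0.7431 = 4.38
v' = -2.60*e1 + 3.00*e2 + 4.38*e3


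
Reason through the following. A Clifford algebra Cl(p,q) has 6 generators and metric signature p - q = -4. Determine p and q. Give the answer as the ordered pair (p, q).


We need p + q = 6 and p - q = -4.
Adding: 2p = 6 + (-4) = 2, so p = 1.
Then q = 6 - 1 = 5.
(p, q) = (1, 5)


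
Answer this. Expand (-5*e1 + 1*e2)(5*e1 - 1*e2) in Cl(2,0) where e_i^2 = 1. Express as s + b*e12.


Expand: (-5*e1 + 1*e2)(5*e1 - 1*e2)
= (-5)*5*e1e1 + (-5)*(-1)*e1e2 + 1*5*e2e1 + 1*(-1)*e2e2
Using e1^2 = e2^2 = 1, e2e1 = -e1e2:
Scalar part s = (-5)*5 + 1*(-1) = -25 + (-1) = -26
Bivector part b = (-5)*(-1) - 1*5 = 5 - 5 = 0
uv = -26 + 0*e12


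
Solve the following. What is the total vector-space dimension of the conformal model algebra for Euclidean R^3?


The conformal model of R^3 uses Cl(4,1): the 3 Euclidean generators plus two extra orthogonal generators e+ (e+^2 = +1) and e- (e-^2 = -1), from which the null vectors e0, einf are built.
Number of generators m = 3 + 2 = 5.
dim Cl(p,q) = 2^m = 2^5 = 32


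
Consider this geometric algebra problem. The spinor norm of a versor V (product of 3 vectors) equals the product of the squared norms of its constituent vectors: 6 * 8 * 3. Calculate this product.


Spinor norm N(V) = |v1|^2 * |v2|^2 * ... * |v3|^2
= 6 * 8 * 3
Running product: 6, 48, 144
N(V) = 144


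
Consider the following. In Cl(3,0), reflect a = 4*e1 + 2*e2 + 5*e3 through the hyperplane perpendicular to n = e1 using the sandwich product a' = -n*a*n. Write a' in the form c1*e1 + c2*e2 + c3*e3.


Reflection formula: a' = -n*a*n, with n = e1 (unit vector, n^2 = 1).
For reflection through hyperplane perp to e1:
The component along e1 flips sign, others stay.
a = (4, 2, 5)
a' = (-4, 2, 5)
a' = -4*e1 + 2*e2 + 5*e3


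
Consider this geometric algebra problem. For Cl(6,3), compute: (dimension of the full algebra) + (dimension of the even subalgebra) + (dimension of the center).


n = 6 + 3 = 9
Total dim = 2^9 = 512
Even subalgebra dim = 2^8 = 256
n is odd, so center dim = 2
Sum = 512 + 256 + 2 = 770


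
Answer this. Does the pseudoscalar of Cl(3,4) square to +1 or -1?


The pseudoscalar I = e1...e_n (product of all n generators) of Cl(p,q) satisfies I^2 = (-1)^(q + n(n-1)/2).
p = 3, q = 4, n = p + q = 7
n(n-1)/2 = 7 * 6 / 2 = 21
Exponent = q + n(n-1)/2 = 4 + 21 = 25
I^2 = (-1)^25 = -1


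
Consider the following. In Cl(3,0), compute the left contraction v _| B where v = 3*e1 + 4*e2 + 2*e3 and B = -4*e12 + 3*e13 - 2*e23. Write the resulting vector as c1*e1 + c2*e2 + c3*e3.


Left contraction v _| B = <vB>_1 (grade-1 part of the geometric product vB).
Using e1_|e12 = e2, e2_|e12 = -e1, e1_|e13 = e3, e3_|e13 = -e1, e2_|e23 = e3, e3_|e23 = -e2:
e1 coeff: -v2*b12 - v3*b13 = -(4)*(-4) - (2)*(3) = 10
e2 coeff: v1*b12 - v3*b23 = (3)*(-4) - (2)*(-2) = -8
e3 coeff: v1*b13 + v2*b23 = (3)*(3) + (4)*(-2) = 1
v _| B = 10*e1 - 8*e2 + 1*e3


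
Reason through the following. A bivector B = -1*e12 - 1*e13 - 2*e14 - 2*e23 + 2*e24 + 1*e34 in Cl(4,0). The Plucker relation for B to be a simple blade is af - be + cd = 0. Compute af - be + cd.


Plucker relation: af - be + cd
a*f = (-1)*1 = -1
b*e = (-1)*2 = -2
c*d = (-2)*(-2) = 4
af - be + cd = -1 - (-2) + 4
= 5


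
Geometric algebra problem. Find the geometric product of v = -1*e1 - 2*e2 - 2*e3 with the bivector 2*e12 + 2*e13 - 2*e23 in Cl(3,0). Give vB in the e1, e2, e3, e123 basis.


vB has grade-1 (vector) and grade-3 (trivector) parts: vB = (v _| B) + (v ^ B).
Vector part <vB>_1:
  e1: -v2*b12 - v3*b13 = -(-2)*(2) - (-2)*(2) = 8
  e2: v1*b12 - v3*b23 = (-1)*(2) - (-2)*(-2) = -6
  e3: v1*b13 + v2*b23 = (-1)*(2) + (-2)*(-2) = 2
Trivector part <vB>_3:
  e123: v1*b23 - v2*b13 + v3*b12 = (-1)*(-2) - (-2)*(2) + (-2)*(2) = 2
vB = 8*e1 - 6*e2 + 2*e3 + 2*e123


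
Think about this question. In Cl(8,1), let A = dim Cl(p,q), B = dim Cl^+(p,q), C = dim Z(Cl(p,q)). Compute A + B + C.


n = 8 + 1 = 9
Total dim = 2^9 = 512
Even subalgebra dim = 2^8 = 256
n is odd, so center dim = 2
Sum = 512 + 256 + 2 = 770


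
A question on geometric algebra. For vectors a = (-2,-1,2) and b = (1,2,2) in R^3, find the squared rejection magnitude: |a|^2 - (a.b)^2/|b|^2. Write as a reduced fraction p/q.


|a|^2 = (-2)^2 + (-1)^2 + 2^2 = 9
|b|^2 = 1^2 + 2^2 + 2^2 = 9
a . b = (-2)*1 + (-1)*2 + 2*2 = 0
(a.b)^2 = 0^2 = 0
|rej|^2 = 9 - 0/9
= (81 - 0)/9
= 81/9
In lowest terms: 9/1


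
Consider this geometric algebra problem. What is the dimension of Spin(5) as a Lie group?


Spin(n) double-covers SO(n); both have Lie algebra so(n) of dimension n(n-1)/2.
n = 5
n(n-1) = 5 * 4 = 20
dim Spin(5) = 20/2 = 10


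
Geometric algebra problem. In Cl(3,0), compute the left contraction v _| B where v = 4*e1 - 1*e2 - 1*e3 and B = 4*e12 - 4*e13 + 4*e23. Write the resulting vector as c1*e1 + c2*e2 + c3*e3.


Left contraction v _| B = <vB>_1 (grade-1 part of the geometric product vB).
Using e1_|e12 = e2, e2_|e12 = -e1, e1_|e13 = e3, e3_|e13 = -e1, e2_|e23 = e3, e3_|e23 = -e2:
e1 coeff: -v2*b12 - v3*b13 = -(-1)*(4) - (-1)*(-4) = 0
e2 coeff: v1*b12 - v3*b23 = (4)*(4) - (-1)*(4) = 20
e3 coeff: v1*b13 + v2*b23 = (4)*(-4) + (-1)*(4) = -20
v _| B = 0*e1 + 20*e2 - 20*e3


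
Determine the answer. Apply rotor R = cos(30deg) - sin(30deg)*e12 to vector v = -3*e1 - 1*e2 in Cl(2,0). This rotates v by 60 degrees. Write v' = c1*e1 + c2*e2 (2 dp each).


Rotor R = cos(30deg) - sin(30deg)*e12
Rotation angle theta = 2 * 30 = 60 degrees
v' = R*v*~R rotates v by theta.
cos(60deg) = 0.5000, sin(60deg) = 0.8660
v'_1 = -3*cos(60deg) - (-1)*sin(60deg)
= -3*0.5000 - (-1)*0.8660
= -0.63
v'_2 = -3*sin(60deg) + (-1)*cos(60deg)
= -3*0.8660 + (-1)*0.5000
= -3.10
v' = -0.63*e1 - 3.10*e2


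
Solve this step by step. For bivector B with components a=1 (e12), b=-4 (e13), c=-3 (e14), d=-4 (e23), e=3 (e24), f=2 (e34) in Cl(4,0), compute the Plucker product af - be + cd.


Plucker relation: af - be + cd
a*f = 1*2 = 2
b*e = (-4)*3 = -12
c*d = (-3)*(-4) = 12
af - be + cd = 2 - (-12) + 12
= 26


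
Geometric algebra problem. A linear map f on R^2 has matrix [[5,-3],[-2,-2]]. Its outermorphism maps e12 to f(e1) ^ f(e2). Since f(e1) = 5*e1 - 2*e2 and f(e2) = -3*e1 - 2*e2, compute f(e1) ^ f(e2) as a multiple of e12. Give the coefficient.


The outermorphism of a linear map f sends e1^e2 to f(e1)^f(e2).
f(e1) = 5*e1 - 2*e2
f(e2) = -3*e1 - 2*e2
f(e1) ^ f(e2) = (5*e1 - 2*e2) ^ (-3*e1 - 2*e2)
= 5*(-2)*e12 + (-2)*(-3)*e21
= (-10 - 6)*e12
= -16*e12
Coefficient = -16


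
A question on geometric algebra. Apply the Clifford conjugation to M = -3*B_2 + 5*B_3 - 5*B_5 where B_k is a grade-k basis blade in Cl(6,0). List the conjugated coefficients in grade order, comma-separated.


Clifford conjugate sign for grade k: (-1)^(k(k+1)/2)
Grade 2: (-1)^(2*3/2) = (-1)^3 = -1, coeff -3 -> 3
Grade 3: (-1)^(3*4/2) = (-1)^6 = 1, coeff 5 -> 5
Grade 5: (-1)^(5*6/2) = (-1)^15 = -1, coeff -5 -> 5
Conjugated coefficients: 3, 5, 5


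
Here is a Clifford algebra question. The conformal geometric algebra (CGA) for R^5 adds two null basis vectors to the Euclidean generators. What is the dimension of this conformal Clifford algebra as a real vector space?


The conformal model of R^5 uses Cl(6,1): the 5 Euclidean generators plus two extra orthogonal generators e+ (e+^2 = +1) and e- (e-^2 = -1), from which the null vectors e0, einf are built.
Number of generators m = 5 + 2 = 7.
dim Cl(p,q) = 2^m = 2^7 = 128


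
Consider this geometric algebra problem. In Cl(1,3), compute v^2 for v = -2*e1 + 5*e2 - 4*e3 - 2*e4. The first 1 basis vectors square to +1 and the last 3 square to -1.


v^2 = sum of c_i^2 * e_i^2
Positive signature terms (e_i^2 = +1): (-2)^2 = 4
Negative signature terms (e_j^2 = -1): 5^2 + (-4)^2 + (-2)^2 = 45
v^2 = 4 - 45 = -41


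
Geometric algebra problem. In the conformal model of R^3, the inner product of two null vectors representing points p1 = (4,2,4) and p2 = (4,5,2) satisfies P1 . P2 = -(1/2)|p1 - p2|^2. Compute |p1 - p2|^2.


p1 - p2 = (0, -3, 2)
|p1 - p2|^2 = 0^2 + (-3)^2 + 2^2
= 0 + 9 + 4
= 13


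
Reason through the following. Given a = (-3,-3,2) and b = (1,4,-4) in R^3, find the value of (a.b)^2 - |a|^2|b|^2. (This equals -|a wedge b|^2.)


a . b = (-3)*1 + (-3)*4 + 2*(-4)
= -3 + (-12) + (-8) = -23
|a|^2 = (-3)^2 + (-3)^2 + 2^2 = 22
|b|^2 = 1^2 + 4^2 + (-4)^2 = 33
(a.b)^2 = (-23)^2 = 529
|a|^2 * |b|^2 = 22 * 33 = 726
Result = 529 - 726 = -197


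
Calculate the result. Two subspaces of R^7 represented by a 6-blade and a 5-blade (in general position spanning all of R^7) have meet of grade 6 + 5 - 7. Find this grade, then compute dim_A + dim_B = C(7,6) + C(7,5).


Meet grade = grade(A) + grade(B) - n
= 6 + 5 - 7 = 4
C(7,6) = 7
C(7,5) = 21
dim_A + dim_B = 7 + 21 = 28


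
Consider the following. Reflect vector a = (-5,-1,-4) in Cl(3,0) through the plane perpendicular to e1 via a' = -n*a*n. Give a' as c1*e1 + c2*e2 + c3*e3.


Reflection formula: a' = -n*a*n, with n = e1 (unit vector, n^2 = 1).
For reflection through hyperplane perp to e1:
The component along e1 flips sign, others stay.
a = (-5, -1, -4)
a' = (5, -1, -4)
a' = 5*e1 - 1*e2 - 4*e3


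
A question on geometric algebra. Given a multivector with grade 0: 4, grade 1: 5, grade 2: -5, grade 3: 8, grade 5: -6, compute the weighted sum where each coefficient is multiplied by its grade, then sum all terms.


Grade-weighted sum = sum of grade_k * coefficient_k
0*4 = 0
1*5 = 5
2*(-5) = -10
3*8 = 24
5*(-6) = -30
Total = 0 + 5 + (-10) + 24 + (-30) = -11


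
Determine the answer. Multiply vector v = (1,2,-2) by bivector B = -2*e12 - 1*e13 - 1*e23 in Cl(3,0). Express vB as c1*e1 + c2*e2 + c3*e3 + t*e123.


vB has grade-1 (vector) and grade-3 (trivector) parts: vB = (v _| B) + (v ^ B).
Vector part <vB>_1:
  e1: -v2*b12 - v3*b13 = -(2)*(-2) - (-2)*(-1) = 2
  e2: v1*b12 - v3*b23 = (1)*(-2) - (-2)*(-1) = -4
  e3: v1*b13 + v2*b23 = (1)*(-1) + (2)*(-1) = -3
Trivector part <vB>_3:
  e123: v1*b23 - v2*b13 + v3*b12 = (1)*(-1) - (2)*(-1) + (-2)*(-2) = 5
vB = 2*e1 - 4*e2 - 3*e3 + 5*e123


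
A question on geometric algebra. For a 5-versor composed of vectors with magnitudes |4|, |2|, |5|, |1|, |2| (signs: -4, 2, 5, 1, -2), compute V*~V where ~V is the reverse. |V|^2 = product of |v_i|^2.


Each vector v_i has |v_i|^2 = s_i^2
Squared scales: (-4)^2 = 16, 2^2 = 4, 5^2 = 25, 1^2 = 1, (-2)^2 = 4
|V|^2 = 16 * 4 * 25 * 1 * 4
= 6400


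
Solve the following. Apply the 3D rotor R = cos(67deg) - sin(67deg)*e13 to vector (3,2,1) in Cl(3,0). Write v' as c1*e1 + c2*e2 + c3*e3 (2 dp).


Rotor R = cos(67deg) - sin(67deg)*e13
Rotation angle theta = 2 * 67 = 134 degrees in the e13 plane (e1 -> e3).
The component perpendicular to the plane (e2) is invariant: v'_2 = v2 = 2.00
cos(134deg) = -0.6947, sin(134deg) = 0.7193
v'_1 = v1*cos(theta) - v3*sin(theta) = 3*(-0.6947) - 1*0.7193 = -2.80
v'_3 = v1*sin(theta) + v3*cos(theta) = 3*0.7193 + 1*(-0.6947) = 1.46
v' = -2.80*e1 + 2.00*e2 + 1.46*e3


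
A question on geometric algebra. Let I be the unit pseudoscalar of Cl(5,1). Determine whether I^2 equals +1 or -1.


The pseudoscalar I = e1...e_n (product of all n generators) of Cl(p,q) satisfies I^2 = (-1)^(q + n(n-1)/2).
p = 5, q = 1, n = p + q = 6
n(n-1)/2 = 6 * 5 / 2 = 15
Exponent = q + n(n-1)/2 = 1 + 15 = 16
I^2 = (-1)^16 = +1


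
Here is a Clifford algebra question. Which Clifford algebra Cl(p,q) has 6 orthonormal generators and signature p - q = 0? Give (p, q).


We need p + q = 6 and p - q = 0.
Adding: 2p = 6 + 0 = 6, so p = 3.
Then q = 6 - 3 = 3.
(p, q) = (3, 3)


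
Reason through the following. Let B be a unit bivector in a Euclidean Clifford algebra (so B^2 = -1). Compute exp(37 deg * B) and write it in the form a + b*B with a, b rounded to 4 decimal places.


For a unit bivector B with B^2 = -1, the exponential series gives
e^(theta*B) = cos(theta) + sin(theta)*B (the GA analogue of Euler's formula).
theta = 37 degrees = 0.645772 rad
cos(37 deg) = 0.7986
sin(37 deg) = 0.6018
exp(theta*B) = 0.7986 + 0.6018*B


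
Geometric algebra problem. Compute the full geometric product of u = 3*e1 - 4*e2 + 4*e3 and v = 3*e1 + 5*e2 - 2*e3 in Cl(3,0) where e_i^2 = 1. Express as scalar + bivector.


In Cl(3,0): e_i^2 = 1, e_ie_j = -e_je_i for i != j.
Scalar part = u . v = 3*3 + (-4)*5 + 4*(-2)
= 9 + (-20) + (-8) = -19
e12 coeff = 3*5 - (-4)*3 = 15 - (-12) = 27
e13 coeff = 3*(-2) - 4*3 = -6 - 12 = -18
e23 coeff = (-4)*(-2) - 4*5 = 8 - 20 = -12
uv = -19 + 27*e12 - 18*e13 - 12*e23


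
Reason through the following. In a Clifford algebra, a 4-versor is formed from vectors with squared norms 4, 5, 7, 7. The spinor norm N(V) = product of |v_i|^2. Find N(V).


Spinor norm N(V) = |v1|^2 * |v2|^2 * ... * |v4|^2
= 4 * 5 * 7 * 7
Running product: 4, 20, 140, 980
N(V) = 980


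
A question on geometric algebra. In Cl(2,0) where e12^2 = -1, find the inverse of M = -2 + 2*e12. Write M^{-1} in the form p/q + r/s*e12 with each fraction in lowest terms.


M = -2 + 2*e12, where e12^2 = -1.
Since M commutes with its reverse ~M = a - b*e12, M * ~M = a^2 - b^2*e12^2 = a^2 + b^2.
So M^{-1} = ~M / (a^2 + b^2) = (a - b*e12)/(a^2 + b^2).
a^2 + b^2 = 4 + 4 = 8
Scalar part = -2/8 = -1/4
Bivector coeff = -2/8 = -1/4
M^{-1} = -1/4 - 1/4*e12


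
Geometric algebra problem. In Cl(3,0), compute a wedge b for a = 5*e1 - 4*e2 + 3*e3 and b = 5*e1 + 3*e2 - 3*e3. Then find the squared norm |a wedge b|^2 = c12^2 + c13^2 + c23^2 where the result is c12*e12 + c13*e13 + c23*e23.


a wedge b = (a1*b2 - a2*b1)*e12 + (a1*b3 - a3*b1)*e13 + (a2*b3 - a3*b2)*e23
e12 coeff: 5*3 - (-4)*5 = 15 - (-20) = 35
e13 coeff: 5*(-3) - 3*5 = -15 - 15 = -30
e23 coeff: (-4)*(-3) - 3*3 = 12 - 9 = 3
|a wedge b|^2 = 35^2 + (-30)^2 + 3^2
= 1225 + 900 + 9
= 2134


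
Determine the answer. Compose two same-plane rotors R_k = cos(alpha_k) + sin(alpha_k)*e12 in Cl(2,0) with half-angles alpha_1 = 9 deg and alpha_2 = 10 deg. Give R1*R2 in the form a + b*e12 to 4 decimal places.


Same-plane rotors commute and their half-angles add:
R1*R2 = cos(a1 + a2) + sin(a1 + a2)*e12.
a1 + a2 = 9 + 10 = 19 deg
cos(19 deg) = 0.9455
sin(19 deg) = 0.3256
R1*R2 = 0.9455 + 0.3256*e12


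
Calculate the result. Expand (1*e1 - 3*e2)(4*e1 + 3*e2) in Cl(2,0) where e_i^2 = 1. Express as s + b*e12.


Expand: (1*e1 - 3*e2)(4*e1 + 3*e2)
= 1*4*e1e1 + 1*3*e1e2 + (-3)*4*e2e1 + (-3)*3*e2e2
Using e1^2 = e2^2 = 1, e2e1 = -e1e2:
Scalar part s = 1*4 + (-3)*3 = 4 + (-9) = -5
Bivector part b = 1*3 - (-3)*4 = 3 - (-12) = 15
uv = -5 + 15*e12


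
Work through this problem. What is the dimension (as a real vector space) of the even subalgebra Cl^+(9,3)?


Even subalgebra dimension = 2^(n-1)
n = 9 + 3 = 12
2^(12 - 1) = 2^11 = 2048
Verification: sum of C(12,k) for even k = 1 + 66 + 495 + 924 + 495 + 66 + 1 = 2048
Result = 2048


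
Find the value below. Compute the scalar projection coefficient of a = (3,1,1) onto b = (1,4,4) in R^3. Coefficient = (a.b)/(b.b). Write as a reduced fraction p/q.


Projection coefficient = (a . b) / (b . b)
a . b = 3*1 + 1*4 + 1*4
= 3 + 4 + 4 = 11
b . b = 1^2 + 4^2 + 4^2
= 1 + 16 + 16 = 33
Coefficient = 11/33
In lowest terms: 1/3


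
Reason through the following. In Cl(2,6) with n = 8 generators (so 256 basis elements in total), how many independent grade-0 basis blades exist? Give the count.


Number of grade-k basis blades in Cl(p,q) with n = p + q is C(n, k).
n = 2 + 6 = 8
C(8, 0) = 8! / (0! * 8!)
= 40320 / (1 * 40320)
= 1


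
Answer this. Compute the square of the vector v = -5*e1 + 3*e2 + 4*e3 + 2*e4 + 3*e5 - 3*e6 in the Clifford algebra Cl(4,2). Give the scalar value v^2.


v^2 = sum of c_i^2 * e_i^2
Positive signature terms (e_i^2 = +1): (-5)^2 + 3^2 + 4^2 + 2^2 = 54
Negative signature terms (e_j^2 = -1): 3^2 + (-3)^2 = 18
v^2 = 54 - 18 = 36


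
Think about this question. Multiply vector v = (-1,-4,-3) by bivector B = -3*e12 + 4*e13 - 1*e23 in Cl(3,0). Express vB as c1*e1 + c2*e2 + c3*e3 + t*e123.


vB has grade-1 (vector) and grade-3 (trivector) parts: vB = (v _| B) + (v ^ B).
Vector part <vB>_1:
  e1: -v2*b12 - v3*b13 = -(-4)*(-3) - (-3)*(4) = 0
  e2: v1*b12 - v3*b23 = (-1)*(-3) - (-3)*(-1) = 0
  e3: v1*b13 + v2*b23 = (-1)*(4) + (-4)*(-1) = 0
Trivector part <vB>_3:
  e123: v1*b23 - v2*b13 + v3*b12 = (-1)*(-1) - (-4)*(4) + (-3)*(-3) = 26
vB = 0*e1 + 0*e2 + 0*e3 + 26*e123
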